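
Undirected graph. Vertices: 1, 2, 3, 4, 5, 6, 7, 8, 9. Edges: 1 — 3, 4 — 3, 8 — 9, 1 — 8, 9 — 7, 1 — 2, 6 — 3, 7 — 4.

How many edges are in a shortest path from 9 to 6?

Distance 0: 9.
Distance 1: 7, 8.
Distance 2: 1, 4.
Distance 3: 2, 3.
Distance 4: 6 — contains 6.

4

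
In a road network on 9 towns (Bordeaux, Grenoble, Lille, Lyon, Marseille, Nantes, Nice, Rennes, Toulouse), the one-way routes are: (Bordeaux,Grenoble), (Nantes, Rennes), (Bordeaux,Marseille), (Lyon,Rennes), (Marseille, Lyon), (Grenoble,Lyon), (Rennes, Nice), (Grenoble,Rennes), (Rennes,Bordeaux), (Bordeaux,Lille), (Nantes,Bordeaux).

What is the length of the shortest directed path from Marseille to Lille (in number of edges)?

Distance 0: Marseille.
Distance 1: Lyon.
Distance 2: Rennes.
Distance 3: Bordeaux, Nice.
Distance 4: Grenoble, Lille — contains Lille.

4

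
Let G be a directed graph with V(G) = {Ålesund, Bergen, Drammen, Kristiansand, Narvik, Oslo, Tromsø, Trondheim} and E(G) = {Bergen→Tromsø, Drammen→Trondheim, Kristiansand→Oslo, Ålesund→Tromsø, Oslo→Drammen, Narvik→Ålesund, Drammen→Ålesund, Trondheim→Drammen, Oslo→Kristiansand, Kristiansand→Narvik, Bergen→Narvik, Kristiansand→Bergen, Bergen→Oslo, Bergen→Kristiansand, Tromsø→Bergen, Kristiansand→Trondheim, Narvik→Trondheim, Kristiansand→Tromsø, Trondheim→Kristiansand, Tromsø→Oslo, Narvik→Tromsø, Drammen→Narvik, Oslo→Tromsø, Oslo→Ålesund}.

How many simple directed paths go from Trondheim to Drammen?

12

Trondheim→Drammen
Trondheim→Kristiansand→Bergen→Narvik→Ålesund→Tromsø→Oslo→Drammen
Trondheim→Kristiansand→Bergen→Narvik→Tromsø→Oslo→Drammen
Trondheim→Kristiansand→Bergen→Oslo→Drammen
Trondheim→Kristiansand→Bergen→Tromsø→Oslo→Drammen
Trondheim→Kristiansand→Narvik→Ålesund→Tromsø→Bergen→Oslo→Drammen
Trondheim→Kristiansand→Narvik→Ålesund→Tromsø→Oslo→Drammen
Trondheim→Kristiansand→Narvik→Tromsø→Bergen→Oslo→Drammen
Trondheim→Kristiansand→Narvik→Tromsø→Oslo→Drammen
Trondheim→Kristiansand→Oslo→Drammen
Trondheim→Kristiansand→Tromsø→Bergen→Oslo→Drammen
Trondheim→Kristiansand→Tromsø→Oslo→Drammen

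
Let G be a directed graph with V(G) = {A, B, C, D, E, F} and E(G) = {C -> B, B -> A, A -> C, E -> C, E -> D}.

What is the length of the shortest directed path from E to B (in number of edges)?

2

Distance 0: E.
Distance 1: C, D.
Distance 2: B — contains B.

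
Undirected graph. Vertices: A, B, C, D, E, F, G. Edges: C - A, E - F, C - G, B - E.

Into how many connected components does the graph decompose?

3

From A: component {A, C, G}.
From B: component {B, E, F}.
From D: component {D}.
That's 3 components.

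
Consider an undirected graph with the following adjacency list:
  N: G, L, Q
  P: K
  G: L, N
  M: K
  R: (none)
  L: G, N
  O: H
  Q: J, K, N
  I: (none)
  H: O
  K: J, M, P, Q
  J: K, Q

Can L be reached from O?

No

Explore from O.
Distance 1: reach H.
The search is exhausted without reaching L; it lies in a different component.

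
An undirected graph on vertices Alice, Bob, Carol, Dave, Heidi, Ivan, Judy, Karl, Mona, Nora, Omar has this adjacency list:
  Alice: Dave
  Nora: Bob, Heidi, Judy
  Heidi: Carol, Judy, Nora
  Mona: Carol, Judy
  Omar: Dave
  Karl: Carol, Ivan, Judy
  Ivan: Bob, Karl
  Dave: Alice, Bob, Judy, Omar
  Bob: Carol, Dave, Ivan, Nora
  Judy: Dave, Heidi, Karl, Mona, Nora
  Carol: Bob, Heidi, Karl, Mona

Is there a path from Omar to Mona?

Explore from Omar.
Distance 1: reach Dave.
Distance 2: reach Alice, Bob, Judy.
Distance 3: reach Carol, Heidi, Ivan, Karl, Mona, Nora.
Found Mona.

Yes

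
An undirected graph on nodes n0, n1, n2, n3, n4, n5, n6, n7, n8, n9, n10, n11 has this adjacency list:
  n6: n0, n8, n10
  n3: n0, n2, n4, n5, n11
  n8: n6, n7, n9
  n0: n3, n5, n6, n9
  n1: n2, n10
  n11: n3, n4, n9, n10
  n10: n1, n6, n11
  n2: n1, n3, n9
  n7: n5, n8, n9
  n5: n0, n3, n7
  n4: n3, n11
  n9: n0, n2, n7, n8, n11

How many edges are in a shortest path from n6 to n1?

2

Distance 0: n6.
Distance 1: n0, n8, n10.
Distance 2: n1, n3, n5, n7, n9, n11 — contains n1.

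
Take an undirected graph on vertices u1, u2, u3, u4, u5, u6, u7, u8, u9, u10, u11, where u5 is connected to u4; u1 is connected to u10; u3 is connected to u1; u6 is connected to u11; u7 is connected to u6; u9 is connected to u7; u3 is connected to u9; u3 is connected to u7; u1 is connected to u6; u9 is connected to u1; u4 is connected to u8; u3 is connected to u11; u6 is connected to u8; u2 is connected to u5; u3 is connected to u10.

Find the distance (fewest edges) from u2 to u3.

6

Distance 0: u2.
Distance 1: u5.
Distance 2: u4.
Distance 3: u8.
Distance 4: u6.
Distance 5: u1, u7, u11.
Distance 6: u3, u9, u10 — contains u3.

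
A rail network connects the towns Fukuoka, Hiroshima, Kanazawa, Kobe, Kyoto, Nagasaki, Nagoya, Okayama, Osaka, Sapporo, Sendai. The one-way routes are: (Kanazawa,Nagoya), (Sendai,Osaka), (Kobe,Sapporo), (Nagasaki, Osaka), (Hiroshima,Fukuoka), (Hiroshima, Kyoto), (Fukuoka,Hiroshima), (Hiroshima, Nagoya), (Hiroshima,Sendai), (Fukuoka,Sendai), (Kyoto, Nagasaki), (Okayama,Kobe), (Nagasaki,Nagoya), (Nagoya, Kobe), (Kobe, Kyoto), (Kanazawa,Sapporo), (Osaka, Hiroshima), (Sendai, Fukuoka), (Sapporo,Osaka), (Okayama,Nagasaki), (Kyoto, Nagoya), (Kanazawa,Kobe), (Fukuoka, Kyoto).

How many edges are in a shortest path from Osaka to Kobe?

Distance 0: Osaka.
Distance 1: Hiroshima.
Distance 2: Fukuoka, Kyoto, Nagoya, Sendai.
Distance 3: Kobe, Nagasaki — contains Kobe.

3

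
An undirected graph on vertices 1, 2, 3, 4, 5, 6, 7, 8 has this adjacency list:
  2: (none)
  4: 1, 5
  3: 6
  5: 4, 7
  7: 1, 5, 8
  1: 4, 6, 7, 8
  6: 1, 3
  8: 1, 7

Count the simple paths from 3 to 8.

3–6–1–4–5–7–8
3–6–1–7–8
3–6–1–8

3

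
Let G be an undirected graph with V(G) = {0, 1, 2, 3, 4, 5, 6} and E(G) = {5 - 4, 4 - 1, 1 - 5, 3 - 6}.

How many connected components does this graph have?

4

From 0: component {0}.
From 1: component {1, 4, 5}.
From 2: component {2}.
From 3: component {3, 6}.
That's 4 components.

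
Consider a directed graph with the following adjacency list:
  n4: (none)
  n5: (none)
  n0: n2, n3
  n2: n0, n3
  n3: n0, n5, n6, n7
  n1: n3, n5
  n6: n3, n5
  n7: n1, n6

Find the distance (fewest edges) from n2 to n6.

Distance 0: n2.
Distance 1: n0, n3.
Distance 2: n5, n6, n7 — contains n6.

2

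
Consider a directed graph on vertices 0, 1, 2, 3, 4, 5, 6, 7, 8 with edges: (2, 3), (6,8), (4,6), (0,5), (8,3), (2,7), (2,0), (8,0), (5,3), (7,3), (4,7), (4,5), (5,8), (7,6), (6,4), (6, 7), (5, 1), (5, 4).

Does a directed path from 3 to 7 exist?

3 has no outgoing edges, so nothing is reachable from it.

No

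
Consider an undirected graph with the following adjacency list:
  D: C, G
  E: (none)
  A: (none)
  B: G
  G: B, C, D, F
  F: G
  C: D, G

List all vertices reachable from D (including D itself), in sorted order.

Start at D.
Its neighbours: C, G.
Then their neighbours: B, F.
Nothing further is reachable.

B, C, D, F, G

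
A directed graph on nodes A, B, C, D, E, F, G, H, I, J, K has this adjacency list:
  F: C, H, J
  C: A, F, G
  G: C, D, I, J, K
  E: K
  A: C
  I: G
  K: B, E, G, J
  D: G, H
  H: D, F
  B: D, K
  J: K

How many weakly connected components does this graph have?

From A: component {A, B, C, D, E, F, G, H, I, J, K}.
That's 1 component.

1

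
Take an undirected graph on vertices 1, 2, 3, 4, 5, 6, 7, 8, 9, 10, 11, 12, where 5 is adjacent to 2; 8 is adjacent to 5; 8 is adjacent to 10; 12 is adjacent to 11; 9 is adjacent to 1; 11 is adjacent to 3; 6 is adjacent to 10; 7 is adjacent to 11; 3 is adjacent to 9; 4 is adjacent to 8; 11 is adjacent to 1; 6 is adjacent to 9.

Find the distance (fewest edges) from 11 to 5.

6

Distance 0: 11.
Distance 1: 1, 3, 7, 12.
Distance 2: 9.
Distance 3: 6.
Distance 4: 10.
Distance 5: 8.
Distance 6: 4, 5 — contains 5.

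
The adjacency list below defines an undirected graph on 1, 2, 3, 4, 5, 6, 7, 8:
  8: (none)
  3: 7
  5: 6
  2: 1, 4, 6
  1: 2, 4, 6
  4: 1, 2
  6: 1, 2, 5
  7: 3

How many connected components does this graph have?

3

From 1: component {1, 2, 4, 5, 6}.
From 3: component {3, 7}.
From 8: component {8}.
That's 3 components.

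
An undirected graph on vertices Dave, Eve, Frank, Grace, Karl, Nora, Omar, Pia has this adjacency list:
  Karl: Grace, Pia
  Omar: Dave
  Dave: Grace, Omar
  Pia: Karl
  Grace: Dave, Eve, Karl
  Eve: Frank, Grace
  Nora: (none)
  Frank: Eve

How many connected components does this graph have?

2

From Dave: component {Dave, Eve, Frank, Grace, Karl, Omar, Pia}.
From Nora: component {Nora}.
That's 2 components.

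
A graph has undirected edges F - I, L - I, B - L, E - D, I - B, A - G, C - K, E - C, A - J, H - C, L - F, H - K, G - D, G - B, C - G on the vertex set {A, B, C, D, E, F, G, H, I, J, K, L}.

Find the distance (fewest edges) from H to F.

5

Distance 0: H.
Distance 1: C, K.
Distance 2: E, G.
Distance 3: A, B, D.
Distance 4: I, J, L.
Distance 5: F — contains F.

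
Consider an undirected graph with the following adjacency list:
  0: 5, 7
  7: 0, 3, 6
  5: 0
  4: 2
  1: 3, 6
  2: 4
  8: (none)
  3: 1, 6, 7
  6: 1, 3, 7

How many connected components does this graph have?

3

From 0: component {0, 1, 3, 5, 6, 7}.
From 2: component {2, 4}.
From 8: component {8}.
That's 3 components.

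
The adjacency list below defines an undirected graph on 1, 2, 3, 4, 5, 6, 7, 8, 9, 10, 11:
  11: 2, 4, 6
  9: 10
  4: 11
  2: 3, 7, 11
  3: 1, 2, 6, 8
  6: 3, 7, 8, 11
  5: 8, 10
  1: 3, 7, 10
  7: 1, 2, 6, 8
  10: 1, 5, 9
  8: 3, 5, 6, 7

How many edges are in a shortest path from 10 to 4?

5

Distance 0: 10.
Distance 1: 1, 5, 9.
Distance 2: 3, 7, 8.
Distance 3: 2, 6.
Distance 4: 11.
Distance 5: 4 — contains 4.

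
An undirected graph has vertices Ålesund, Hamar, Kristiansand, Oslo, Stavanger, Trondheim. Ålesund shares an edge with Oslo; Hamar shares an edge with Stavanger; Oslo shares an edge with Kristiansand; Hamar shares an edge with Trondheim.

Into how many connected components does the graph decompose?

2

From Ålesund: component {Ålesund, Kristiansand, Oslo}.
From Hamar: component {Hamar, Stavanger, Trondheim}.
That's 2 components.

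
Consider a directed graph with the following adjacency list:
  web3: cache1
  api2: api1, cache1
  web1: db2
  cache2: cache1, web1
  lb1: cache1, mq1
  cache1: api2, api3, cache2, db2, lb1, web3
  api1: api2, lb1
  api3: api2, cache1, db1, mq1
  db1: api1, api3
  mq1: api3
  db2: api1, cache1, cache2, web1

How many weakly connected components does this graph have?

1

From api1: component {api1, api2, api3, cache1, cache2, db1, db2, lb1, mq1, web1, web3}.
That's 1 component.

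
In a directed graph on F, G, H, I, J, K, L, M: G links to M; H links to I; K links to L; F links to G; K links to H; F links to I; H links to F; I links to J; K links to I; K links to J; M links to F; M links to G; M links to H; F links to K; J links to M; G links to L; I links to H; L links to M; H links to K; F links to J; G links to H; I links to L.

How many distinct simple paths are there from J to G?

J→M→F→G
J→M→G
J→M→H→F→G

3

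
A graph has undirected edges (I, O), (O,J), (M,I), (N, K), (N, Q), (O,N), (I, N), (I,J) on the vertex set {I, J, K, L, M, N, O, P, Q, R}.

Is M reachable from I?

Yes

Explore from I.
Distance 1: reach J, M, N, O.
Found M.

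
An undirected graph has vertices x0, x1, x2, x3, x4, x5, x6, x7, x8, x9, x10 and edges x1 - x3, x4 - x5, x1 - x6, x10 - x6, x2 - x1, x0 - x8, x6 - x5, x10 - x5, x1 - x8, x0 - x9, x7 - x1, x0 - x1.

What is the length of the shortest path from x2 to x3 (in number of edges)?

2

Distance 0: x2.
Distance 1: x1.
Distance 2: x0, x3, x6, x7, x8 — contains x3.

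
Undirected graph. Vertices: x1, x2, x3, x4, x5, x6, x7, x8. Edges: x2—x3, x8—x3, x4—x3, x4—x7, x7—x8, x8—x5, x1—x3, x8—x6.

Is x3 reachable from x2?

Explore from x2.
Distance 1: reach x3.
Found x3.

Yes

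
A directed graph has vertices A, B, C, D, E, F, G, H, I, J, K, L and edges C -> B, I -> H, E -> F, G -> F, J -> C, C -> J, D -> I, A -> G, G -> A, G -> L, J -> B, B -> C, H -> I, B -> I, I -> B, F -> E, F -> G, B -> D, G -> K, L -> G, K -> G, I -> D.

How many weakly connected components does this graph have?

2

From A: component {A, E, F, G, K, L}.
From B: component {B, C, D, H, I, J}.
That's 2 components.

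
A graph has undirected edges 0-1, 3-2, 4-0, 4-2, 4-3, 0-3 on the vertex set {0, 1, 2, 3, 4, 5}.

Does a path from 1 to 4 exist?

Explore from 1.
Distance 1: reach 0.
Distance 2: reach 3, 4.
Found 4.

Yes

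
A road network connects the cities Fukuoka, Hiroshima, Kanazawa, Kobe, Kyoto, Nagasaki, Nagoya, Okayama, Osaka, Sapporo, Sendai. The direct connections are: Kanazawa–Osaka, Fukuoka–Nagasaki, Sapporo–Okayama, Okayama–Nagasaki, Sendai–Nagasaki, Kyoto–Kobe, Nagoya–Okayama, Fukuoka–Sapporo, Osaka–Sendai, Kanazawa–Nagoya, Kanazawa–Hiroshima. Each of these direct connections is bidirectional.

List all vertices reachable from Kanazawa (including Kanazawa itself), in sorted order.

Start at Kanazawa.
Its neighbours: Hiroshima, Nagoya, Osaka.
Then their neighbours: Okayama, Sendai.
Then next layer: Nagasaki, Sapporo.
Then next layer: Fukuoka.
Nothing further is reachable.

Fukuoka, Hiroshima, Kanazawa, Nagasaki, Nagoya, Okayama, Osaka, Sapporo, Sendai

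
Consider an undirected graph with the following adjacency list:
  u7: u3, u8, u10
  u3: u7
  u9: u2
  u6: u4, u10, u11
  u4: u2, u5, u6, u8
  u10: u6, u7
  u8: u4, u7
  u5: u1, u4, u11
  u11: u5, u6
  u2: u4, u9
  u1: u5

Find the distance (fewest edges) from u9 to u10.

4

Distance 0: u9.
Distance 1: u2.
Distance 2: u4.
Distance 3: u5, u6, u8.
Distance 4: u1, u7, u10, u11 — contains u10.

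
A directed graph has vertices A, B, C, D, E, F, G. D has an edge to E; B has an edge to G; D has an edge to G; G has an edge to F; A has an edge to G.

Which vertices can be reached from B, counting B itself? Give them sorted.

Start at B.
Its neighbours: G.
Then their neighbours: F.
Nothing further is reachable.

B, F, G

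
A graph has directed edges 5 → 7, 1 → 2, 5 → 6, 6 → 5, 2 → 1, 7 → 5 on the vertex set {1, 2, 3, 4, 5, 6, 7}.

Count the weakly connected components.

4

From 1: component {1, 2}.
From 3: component {3}.
From 4: component {4}.
From 5: component {5, 6, 7}.
That's 4 components.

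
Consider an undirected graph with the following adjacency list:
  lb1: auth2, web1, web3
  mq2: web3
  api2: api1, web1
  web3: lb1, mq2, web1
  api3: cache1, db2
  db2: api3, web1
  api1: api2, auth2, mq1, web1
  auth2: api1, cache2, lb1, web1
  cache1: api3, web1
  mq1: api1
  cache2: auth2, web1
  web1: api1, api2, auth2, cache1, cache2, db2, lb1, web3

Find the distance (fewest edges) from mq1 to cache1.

3

Distance 0: mq1.
Distance 1: api1.
Distance 2: api2, auth2, web1.
Distance 3: cache1, cache2, db2, lb1, web3 — contains cache1.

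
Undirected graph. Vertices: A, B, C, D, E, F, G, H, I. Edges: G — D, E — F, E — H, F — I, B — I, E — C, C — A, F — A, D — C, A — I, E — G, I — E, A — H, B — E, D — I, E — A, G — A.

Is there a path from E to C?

Yes

Explore from E.
Distance 1: reach A, B, C, F, G, H, I.
Found C.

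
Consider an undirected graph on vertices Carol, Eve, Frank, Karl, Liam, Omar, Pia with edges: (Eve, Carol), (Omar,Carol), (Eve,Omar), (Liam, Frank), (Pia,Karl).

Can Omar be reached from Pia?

Explore from Pia.
Distance 1: reach Karl.
The search is exhausted without reaching Omar; it lies in a different component.

No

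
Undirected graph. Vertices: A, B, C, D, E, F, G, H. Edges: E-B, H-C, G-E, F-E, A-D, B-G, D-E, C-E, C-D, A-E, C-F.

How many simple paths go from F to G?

F–C–D–A–E–B–G
F–C–D–A–E–G
F–C–D–E–B–G
F–C–D–E–G
F–C–E–B–G
F–C–E–G
F–E–B–G
F–E–G

8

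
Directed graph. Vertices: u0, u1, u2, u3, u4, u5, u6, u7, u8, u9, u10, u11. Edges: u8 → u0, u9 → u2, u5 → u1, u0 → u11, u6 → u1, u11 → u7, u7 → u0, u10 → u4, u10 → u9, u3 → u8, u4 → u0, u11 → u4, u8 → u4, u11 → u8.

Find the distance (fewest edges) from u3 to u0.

Distance 0: u3.
Distance 1: u8.
Distance 2: u0, u4 — contains u0.

2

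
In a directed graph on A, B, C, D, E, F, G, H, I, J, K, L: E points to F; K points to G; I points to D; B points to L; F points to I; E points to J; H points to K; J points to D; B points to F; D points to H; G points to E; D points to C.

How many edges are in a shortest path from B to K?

5

Distance 0: B.
Distance 1: F, L.
Distance 2: I.
Distance 3: D.
Distance 4: C, H.
Distance 5: K — contains K.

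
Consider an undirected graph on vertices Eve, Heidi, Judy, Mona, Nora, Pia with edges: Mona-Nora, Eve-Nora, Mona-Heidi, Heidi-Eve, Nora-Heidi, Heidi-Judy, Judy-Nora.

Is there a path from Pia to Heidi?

No

Pia has no edges, so nothing is reachable from it.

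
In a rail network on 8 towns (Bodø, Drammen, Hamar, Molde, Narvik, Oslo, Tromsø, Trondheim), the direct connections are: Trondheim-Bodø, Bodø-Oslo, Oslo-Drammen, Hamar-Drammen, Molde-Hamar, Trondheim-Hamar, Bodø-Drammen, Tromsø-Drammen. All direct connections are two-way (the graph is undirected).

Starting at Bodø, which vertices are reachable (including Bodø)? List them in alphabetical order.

Bodø, Drammen, Hamar, Molde, Oslo, Tromsø, Trondheim

Start at Bodø.
Its neighbours: Drammen, Oslo, Trondheim.
Then their neighbours: Hamar, Tromsø.
Then next layer: Molde.
Nothing further is reachable.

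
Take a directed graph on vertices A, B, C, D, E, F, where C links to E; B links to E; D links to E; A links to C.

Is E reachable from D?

Explore from D.
Distance 1: reach E.
Found E.

Yes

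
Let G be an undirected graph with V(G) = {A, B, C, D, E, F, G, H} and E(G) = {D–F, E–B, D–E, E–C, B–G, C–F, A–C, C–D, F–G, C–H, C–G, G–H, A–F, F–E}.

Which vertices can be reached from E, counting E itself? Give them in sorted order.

Start at E.
Its neighbours: B, C, D, F.
Then their neighbours: A, G, H.
Every vertex is now reached.

A, B, C, D, E, F, G, H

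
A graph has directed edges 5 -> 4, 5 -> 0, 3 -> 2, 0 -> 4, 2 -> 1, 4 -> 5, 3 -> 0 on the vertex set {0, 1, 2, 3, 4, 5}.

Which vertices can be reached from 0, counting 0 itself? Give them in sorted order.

0, 4, 5

Start at 0.
Its neighbours: 4.
Then their neighbours: 5.
Nothing further is reachable.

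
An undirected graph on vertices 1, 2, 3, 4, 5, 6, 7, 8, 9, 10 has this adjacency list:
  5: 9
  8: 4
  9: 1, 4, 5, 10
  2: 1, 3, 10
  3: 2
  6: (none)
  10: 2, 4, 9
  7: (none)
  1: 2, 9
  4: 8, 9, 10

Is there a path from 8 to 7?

No

Explore from 8.
Distance 1: reach 4.
Distance 2: reach 9, 10.
Distance 3: reach 1, 2, 5.
Distance 4: reach 3.
The search is exhausted without reaching 7; it lies in a different component.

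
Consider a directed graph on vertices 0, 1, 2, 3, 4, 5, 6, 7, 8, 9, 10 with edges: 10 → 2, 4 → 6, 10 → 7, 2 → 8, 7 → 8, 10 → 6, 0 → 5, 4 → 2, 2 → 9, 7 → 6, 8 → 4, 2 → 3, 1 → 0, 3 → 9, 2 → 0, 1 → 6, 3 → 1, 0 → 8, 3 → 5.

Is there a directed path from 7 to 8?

Yes

Explore from 7.
Distance 1: reach 6, 8.
Found 8.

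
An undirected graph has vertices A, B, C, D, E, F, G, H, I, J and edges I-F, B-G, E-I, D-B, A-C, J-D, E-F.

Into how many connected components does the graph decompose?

From A: component {A, C}.
From B: component {B, D, G, J}.
From E: component {E, F, I}.
From H: component {H}.
That's 4 components.

4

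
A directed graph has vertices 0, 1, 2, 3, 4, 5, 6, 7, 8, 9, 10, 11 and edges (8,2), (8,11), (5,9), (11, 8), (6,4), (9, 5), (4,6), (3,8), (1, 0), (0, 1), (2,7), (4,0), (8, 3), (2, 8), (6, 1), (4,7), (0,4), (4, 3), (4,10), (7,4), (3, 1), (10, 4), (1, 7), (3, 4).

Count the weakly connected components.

2

From 0: component {0, 1, 2, 3, 4, 6, 7, 8, 10, 11}.
From 5: component {5, 9}.
That's 2 components.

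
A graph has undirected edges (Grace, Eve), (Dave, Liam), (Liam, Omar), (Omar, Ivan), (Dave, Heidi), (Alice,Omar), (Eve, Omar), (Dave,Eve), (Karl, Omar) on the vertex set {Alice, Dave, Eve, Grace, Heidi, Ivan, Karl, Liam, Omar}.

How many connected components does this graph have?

From Alice: component {Alice, Dave, Eve, Grace, Heidi, Ivan, Karl, Liam, Omar}.
That's 1 component.

1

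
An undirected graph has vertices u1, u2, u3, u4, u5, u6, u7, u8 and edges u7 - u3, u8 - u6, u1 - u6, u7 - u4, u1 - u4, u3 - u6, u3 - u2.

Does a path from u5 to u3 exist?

u5 has no edges, so nothing is reachable from it.

No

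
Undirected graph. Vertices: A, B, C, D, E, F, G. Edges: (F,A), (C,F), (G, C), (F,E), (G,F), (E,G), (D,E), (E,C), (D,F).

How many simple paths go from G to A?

7

G–C–E–D–F–A
G–C–E–F–A
G–C–F–A
G–E–C–F–A
G–E–D–F–A
G–E–F–A
G–F–A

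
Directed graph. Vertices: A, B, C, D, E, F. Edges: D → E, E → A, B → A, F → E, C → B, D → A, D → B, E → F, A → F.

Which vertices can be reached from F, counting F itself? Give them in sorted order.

A, E, F

Start at F.
Its neighbours: E.
Then their neighbours: A.
Nothing further is reachable.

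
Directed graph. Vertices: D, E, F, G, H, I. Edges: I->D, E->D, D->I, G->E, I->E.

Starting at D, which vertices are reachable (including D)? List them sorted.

D, E, I

Start at D.
Its neighbours: I.
Then their neighbours: E.
Nothing further is reachable.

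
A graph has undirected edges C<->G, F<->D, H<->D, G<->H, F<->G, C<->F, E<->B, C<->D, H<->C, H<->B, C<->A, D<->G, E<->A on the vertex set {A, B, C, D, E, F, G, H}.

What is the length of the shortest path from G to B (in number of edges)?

Distance 0: G.
Distance 1: C, D, F, H.
Distance 2: A, B — contains B.

2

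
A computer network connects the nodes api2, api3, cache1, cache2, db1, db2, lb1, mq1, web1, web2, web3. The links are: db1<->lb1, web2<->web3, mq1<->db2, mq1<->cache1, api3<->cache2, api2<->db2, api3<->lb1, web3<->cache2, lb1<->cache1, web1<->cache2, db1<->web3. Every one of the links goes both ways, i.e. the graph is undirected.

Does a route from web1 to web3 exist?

Explore from web1.
Distance 1: reach cache2.
Distance 2: reach api3, web3.
Found web3.

Yes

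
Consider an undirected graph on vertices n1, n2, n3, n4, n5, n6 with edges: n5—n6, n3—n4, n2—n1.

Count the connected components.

From n1: component {n1, n2}.
From n3: component {n3, n4}.
From n5: component {n5, n6}.
That's 3 components.

3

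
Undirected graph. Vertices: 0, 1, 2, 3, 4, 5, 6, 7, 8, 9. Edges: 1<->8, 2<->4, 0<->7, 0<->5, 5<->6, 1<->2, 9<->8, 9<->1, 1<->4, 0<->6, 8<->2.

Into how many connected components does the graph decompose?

From 0: component {0, 5, 6, 7}.
From 1: component {1, 2, 4, 8, 9}.
From 3: component {3}.
That's 3 components.

3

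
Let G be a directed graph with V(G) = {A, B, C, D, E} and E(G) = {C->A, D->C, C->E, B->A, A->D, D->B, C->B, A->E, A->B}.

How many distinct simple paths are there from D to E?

D→B→A→E
D→C→A→E
D→C→B→A→E
D→C→E

4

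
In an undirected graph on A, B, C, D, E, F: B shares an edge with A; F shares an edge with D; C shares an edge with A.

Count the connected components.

3

From A: component {A, B, C}.
From D: component {D, F}.
From E: component {E}.
That's 3 components.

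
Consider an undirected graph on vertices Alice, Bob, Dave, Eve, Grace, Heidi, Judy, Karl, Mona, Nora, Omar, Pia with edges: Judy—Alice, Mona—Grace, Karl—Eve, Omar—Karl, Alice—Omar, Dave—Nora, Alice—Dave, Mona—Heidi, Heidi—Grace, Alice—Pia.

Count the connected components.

From Alice: component {Alice, Dave, Eve, Judy, Karl, Nora, Omar, Pia}.
From Bob: component {Bob}.
From Grace: component {Grace, Heidi, Mona}.
That's 3 components.

3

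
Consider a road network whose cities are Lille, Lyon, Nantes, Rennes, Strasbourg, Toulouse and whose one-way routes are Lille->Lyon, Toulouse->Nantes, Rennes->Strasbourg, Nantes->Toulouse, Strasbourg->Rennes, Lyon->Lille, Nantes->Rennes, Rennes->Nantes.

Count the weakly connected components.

2

From Lille: component {Lille, Lyon}.
From Nantes: component {Nantes, Rennes, Strasbourg, Toulouse}.
That's 2 components.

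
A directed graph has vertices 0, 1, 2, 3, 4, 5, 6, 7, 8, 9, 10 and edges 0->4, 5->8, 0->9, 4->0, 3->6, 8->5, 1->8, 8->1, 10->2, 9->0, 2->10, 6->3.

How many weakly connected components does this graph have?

From 0: component {0, 4, 9}.
From 1: component {1, 5, 8}.
From 2: component {2, 10}.
From 3: component {3, 6}.
From 7: component {7}.
That's 5 components.

5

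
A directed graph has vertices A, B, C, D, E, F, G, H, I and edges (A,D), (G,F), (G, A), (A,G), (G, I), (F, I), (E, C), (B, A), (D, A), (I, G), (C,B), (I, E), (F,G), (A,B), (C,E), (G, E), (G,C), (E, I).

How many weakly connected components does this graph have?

From A: component {A, B, C, D, E, F, G, I}.
From H: component {H}.
That's 2 components.

2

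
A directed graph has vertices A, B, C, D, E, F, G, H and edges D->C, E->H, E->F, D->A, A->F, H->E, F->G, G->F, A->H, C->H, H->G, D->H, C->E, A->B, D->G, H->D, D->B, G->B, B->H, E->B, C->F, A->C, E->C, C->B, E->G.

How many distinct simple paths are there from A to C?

A→B→H→D→C
A→B→H→E→C
A→C
A→F→G→B→H→D→C
A→F→G→B→H→E→C
A→H→D→C
A→H→E→C

7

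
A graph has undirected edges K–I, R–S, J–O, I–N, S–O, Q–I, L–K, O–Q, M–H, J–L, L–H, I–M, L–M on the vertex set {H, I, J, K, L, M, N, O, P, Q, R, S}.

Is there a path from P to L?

No

P has no edges, so nothing is reachable from it.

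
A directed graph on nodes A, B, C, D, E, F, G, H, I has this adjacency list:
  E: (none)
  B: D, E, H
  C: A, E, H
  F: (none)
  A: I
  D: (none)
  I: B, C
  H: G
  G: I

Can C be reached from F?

F has no outgoing edges, so nothing is reachable from it.

No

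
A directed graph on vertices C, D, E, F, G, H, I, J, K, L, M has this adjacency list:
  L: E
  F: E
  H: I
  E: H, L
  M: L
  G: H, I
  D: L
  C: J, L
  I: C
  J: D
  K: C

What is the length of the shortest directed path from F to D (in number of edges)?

6

Distance 0: F.
Distance 1: E.
Distance 2: H, L.
Distance 3: I.
Distance 4: C.
Distance 5: J.
Distance 6: D — contains D.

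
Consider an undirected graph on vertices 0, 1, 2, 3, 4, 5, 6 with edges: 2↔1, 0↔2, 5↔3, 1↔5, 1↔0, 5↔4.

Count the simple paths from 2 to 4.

2–0–1–5–4
2–1–5–4

2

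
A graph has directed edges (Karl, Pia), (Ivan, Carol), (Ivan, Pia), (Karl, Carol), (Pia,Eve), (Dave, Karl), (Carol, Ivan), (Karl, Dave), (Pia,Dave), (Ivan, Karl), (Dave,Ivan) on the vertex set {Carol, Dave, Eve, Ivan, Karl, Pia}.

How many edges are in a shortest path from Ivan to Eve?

2

Distance 0: Ivan.
Distance 1: Carol, Karl, Pia.
Distance 2: Dave, Eve — contains Eve.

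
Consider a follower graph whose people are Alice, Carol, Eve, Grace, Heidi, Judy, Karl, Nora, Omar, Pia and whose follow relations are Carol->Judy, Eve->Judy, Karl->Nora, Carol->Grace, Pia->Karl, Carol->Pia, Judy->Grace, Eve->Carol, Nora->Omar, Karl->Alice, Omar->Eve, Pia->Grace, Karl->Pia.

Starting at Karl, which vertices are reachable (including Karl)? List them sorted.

Alice, Carol, Eve, Grace, Judy, Karl, Nora, Omar, Pia

Start at Karl.
Its neighbours: Alice, Nora, Pia.
Then their neighbours: Grace, Omar.
Then next layer: Eve.
Then next layer: Carol, Judy.
Nothing further is reachable.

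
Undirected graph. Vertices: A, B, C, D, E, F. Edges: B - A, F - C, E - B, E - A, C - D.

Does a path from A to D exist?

No

Explore from A.
Distance 1: reach B, E.
The search is exhausted without reaching D; it lies in a different component.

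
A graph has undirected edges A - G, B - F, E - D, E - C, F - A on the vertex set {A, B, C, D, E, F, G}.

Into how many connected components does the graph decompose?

From A: component {A, B, F, G}.
From C: component {C, D, E}.
That's 2 components.

2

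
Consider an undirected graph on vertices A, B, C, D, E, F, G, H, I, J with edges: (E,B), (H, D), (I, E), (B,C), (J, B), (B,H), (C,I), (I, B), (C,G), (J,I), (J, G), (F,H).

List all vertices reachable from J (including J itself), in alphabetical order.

B, C, D, E, F, G, H, I, J

Start at J.
Its neighbours: B, G, I.
Then their neighbours: C, E, H.
Then next layer: D, F.
Nothing further is reachable.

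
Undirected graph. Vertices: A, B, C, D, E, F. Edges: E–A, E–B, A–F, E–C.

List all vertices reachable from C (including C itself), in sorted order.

A, B, C, E, F

Start at C.
Its neighbours: E.
Then their neighbours: A, B.
Then next layer: F.
Nothing further is reachable.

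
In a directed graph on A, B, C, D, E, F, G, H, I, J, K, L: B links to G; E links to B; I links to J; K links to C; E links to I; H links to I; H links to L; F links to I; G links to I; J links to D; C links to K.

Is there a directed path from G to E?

Explore from G.
Distance 1: reach I.
Distance 2: reach J.
Distance 3: reach D.
The search from G is exhausted; no directed path reaches E.

No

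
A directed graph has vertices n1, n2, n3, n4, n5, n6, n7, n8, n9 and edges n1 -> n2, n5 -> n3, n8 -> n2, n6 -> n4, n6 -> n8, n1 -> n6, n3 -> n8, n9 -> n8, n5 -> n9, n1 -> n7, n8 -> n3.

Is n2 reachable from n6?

Yes

Explore from n6.
Distance 1: reach n4, n8.
Distance 2: reach n2, n3.
Found n2.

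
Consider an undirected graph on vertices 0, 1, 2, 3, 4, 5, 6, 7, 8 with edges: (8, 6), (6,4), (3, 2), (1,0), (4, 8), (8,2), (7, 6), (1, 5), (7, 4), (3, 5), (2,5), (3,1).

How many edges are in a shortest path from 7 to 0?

6

Distance 0: 7.
Distance 1: 4, 6.
Distance 2: 8.
Distance 3: 2.
Distance 4: 3, 5.
Distance 5: 1.
Distance 6: 0 — contains 0.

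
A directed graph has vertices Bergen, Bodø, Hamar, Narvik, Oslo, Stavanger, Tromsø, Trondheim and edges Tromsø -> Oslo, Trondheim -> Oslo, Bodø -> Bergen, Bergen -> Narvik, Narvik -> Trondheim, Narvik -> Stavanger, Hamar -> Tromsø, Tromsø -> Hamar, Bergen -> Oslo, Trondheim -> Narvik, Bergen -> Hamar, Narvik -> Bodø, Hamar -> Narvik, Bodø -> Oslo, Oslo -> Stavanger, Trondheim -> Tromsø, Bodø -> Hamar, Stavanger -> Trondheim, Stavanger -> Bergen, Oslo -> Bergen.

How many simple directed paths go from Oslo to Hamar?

Oslo→Bergen→Hamar
Oslo→Bergen→Narvik→Bodø→Hamar
Oslo→Bergen→Narvik→Stavanger→Trondheim→Tromsø→Hamar
Oslo→Bergen→Narvik→Trondheim→Tromsø→Hamar
Oslo→Stavanger→Bergen→Hamar
Oslo→Stavanger→Bergen→Narvik→Bodø→Hamar
Oslo→Stavanger→Bergen→Narvik→Trondheim→Tromsø→Hamar
Oslo→Stavanger→Trondheim→Narvik→Bodø→Bergen→Hamar
Oslo→Stavanger→Trondheim→Narvik→Bodø→Hamar
Oslo→Stavanger→Trondheim→Tromsø→Hamar

10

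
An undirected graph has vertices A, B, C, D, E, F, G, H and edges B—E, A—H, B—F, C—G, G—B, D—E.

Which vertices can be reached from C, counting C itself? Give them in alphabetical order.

Start at C.
Its neighbours: G.
Then their neighbours: B.
Then next layer: E, F.
Then next layer: D.
Nothing further is reachable.

B, C, D, E, F, G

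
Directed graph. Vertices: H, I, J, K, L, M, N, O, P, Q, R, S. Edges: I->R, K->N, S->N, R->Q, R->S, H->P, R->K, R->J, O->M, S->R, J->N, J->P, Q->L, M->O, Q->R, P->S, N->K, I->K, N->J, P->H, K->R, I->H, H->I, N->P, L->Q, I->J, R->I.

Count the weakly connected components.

From H: component {H, I, J, K, L, N, P, Q, R, S}.
From M: component {M, O}.
That's 2 components.

2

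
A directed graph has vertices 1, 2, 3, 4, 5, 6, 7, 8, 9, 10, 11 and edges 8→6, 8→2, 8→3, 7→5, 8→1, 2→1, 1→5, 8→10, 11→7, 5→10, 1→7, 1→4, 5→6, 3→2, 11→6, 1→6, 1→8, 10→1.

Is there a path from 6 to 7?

No

6 has no outgoing edges, so nothing is reachable from it.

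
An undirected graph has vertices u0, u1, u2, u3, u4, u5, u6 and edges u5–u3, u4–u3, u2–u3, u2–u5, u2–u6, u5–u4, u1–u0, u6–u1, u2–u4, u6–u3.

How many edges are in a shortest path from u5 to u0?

4

Distance 0: u5.
Distance 1: u2, u3, u4.
Distance 2: u6.
Distance 3: u1.
Distance 4: u0 — contains u0.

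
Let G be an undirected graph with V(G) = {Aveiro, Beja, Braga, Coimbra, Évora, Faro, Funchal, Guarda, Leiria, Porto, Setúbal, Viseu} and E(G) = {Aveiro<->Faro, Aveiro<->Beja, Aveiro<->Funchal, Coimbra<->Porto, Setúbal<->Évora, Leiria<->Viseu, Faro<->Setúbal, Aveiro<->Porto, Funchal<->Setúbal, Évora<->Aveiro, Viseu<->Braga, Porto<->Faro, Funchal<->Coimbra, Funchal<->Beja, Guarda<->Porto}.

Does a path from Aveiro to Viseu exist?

No

Explore from Aveiro.
Distance 1: reach Beja, Évora, Faro, Funchal, Porto.
Distance 2: reach Coimbra, Guarda, Setúbal.
The search is exhausted without reaching Viseu; it lies in a different component.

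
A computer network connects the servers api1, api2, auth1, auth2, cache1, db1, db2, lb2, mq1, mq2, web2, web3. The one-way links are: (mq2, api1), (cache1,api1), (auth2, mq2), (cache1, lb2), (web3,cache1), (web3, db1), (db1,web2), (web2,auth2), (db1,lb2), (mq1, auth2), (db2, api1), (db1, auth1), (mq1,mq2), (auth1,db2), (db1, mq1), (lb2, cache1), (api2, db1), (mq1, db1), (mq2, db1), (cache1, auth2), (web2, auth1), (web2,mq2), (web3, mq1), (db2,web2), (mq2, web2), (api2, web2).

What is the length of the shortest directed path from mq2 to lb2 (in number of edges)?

Distance 0: mq2.
Distance 1: api1, db1, web2.
Distance 2: auth1, auth2, lb2, mq1 — contains lb2.

2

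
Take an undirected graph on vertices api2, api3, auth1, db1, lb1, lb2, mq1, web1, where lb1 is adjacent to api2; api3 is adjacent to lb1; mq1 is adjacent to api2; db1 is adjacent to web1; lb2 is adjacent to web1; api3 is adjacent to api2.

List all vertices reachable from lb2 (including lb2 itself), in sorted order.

db1, lb2, web1

Start at lb2.
Its neighbours: web1.
Then their neighbours: db1.
Nothing further is reachable.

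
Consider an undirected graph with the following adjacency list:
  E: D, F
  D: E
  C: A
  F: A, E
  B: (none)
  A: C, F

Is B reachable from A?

Explore from A.
Distance 1: reach C, F.
Distance 2: reach E.
Distance 3: reach D.
The search is exhausted without reaching B; it lies in a different component.

No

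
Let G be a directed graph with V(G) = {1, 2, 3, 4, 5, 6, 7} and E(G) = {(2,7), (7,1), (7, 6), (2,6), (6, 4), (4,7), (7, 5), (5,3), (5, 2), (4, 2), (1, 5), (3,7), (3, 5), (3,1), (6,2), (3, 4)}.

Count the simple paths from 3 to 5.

3→1→5
3→4→2→7→1→5
3→4→2→7→5
3→4→7→1→5
3→4→7→5
3→5
3→7→1→5
3→7→5

8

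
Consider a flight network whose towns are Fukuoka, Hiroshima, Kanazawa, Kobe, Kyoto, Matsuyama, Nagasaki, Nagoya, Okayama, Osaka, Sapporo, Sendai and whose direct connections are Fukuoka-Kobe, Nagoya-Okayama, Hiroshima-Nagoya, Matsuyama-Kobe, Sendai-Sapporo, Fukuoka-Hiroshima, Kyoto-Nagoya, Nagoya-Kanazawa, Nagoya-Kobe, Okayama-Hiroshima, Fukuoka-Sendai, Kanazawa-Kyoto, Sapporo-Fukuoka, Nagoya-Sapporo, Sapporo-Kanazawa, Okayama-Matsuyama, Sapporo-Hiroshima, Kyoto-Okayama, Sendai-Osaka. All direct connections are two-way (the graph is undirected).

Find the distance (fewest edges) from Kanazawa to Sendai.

2

Distance 0: Kanazawa.
Distance 1: Kyoto, Nagoya, Sapporo.
Distance 2: Fukuoka, Hiroshima, Kobe, Okayama, Sendai — contains Sendai.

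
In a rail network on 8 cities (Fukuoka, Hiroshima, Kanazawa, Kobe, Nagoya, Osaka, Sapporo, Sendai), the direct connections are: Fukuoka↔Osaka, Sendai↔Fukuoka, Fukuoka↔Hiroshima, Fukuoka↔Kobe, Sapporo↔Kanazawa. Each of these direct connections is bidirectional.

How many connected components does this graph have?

From Fukuoka: component {Fukuoka, Hiroshima, Kobe, Osaka, Sendai}.
From Kanazawa: component {Kanazawa, Sapporo}.
From Nagoya: component {Nagoya}.
That's 3 components.

3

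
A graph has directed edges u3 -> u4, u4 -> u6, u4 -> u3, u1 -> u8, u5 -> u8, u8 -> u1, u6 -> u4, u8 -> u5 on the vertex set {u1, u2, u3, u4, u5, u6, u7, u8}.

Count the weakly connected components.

From u1: component {u1, u5, u8}.
From u2: component {u2}.
From u3: component {u3, u4, u6}.
From u7: component {u7}.
That's 4 components.

4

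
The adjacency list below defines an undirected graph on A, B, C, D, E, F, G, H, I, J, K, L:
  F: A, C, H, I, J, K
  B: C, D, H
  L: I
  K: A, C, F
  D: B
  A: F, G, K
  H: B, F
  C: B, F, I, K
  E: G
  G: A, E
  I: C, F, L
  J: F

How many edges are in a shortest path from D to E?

6

Distance 0: D.
Distance 1: B.
Distance 2: C, H.
Distance 3: F, I, K.
Distance 4: A, J, L.
Distance 5: G.
Distance 6: E — contains E.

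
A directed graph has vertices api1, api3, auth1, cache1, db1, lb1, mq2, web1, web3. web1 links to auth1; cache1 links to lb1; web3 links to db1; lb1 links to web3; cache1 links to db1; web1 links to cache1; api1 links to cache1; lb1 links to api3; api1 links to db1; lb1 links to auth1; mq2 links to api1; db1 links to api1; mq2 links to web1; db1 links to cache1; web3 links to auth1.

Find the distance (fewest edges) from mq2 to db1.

2

Distance 0: mq2.
Distance 1: api1, web1.
Distance 2: auth1, cache1, db1 — contains db1.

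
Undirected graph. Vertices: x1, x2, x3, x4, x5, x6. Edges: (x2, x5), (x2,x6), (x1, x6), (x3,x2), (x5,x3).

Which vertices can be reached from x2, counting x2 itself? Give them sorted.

Start at x2.
Its neighbours: x3, x5, x6.
Then their neighbours: x1.
Nothing further is reachable.

x1, x2, x3, x5, x6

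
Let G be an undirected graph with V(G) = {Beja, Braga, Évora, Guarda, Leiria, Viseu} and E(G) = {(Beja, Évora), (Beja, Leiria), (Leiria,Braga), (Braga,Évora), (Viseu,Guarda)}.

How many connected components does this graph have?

2

From Beja: component {Beja, Braga, Évora, Leiria}.
From Guarda: component {Guarda, Viseu}.
That's 2 components.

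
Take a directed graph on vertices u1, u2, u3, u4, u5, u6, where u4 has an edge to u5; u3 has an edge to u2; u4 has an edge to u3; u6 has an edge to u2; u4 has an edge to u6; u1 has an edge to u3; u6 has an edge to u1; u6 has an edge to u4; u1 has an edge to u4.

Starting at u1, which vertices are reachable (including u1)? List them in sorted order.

u1, u2, u3, u4, u5, u6

Start at u1.
Its neighbours: u3, u4.
Then their neighbours: u2, u5, u6.
Every vertex is now reached.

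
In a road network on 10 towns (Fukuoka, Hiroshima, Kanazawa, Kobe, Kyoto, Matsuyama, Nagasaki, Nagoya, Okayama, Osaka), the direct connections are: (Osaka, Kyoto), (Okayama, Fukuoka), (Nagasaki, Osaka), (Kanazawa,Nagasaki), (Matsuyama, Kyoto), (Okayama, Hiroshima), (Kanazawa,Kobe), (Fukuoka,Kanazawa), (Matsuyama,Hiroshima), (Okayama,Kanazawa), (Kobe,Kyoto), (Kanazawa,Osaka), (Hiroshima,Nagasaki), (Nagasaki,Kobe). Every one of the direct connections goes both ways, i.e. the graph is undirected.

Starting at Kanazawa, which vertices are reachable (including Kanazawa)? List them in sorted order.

Fukuoka, Hiroshima, Kanazawa, Kobe, Kyoto, Matsuyama, Nagasaki, Okayama, Osaka

Start at Kanazawa.
Its neighbours: Fukuoka, Kobe, Nagasaki, Okayama, Osaka.
Then their neighbours: Hiroshima, Kyoto.
Then next layer: Matsuyama.
Nothing further is reachable.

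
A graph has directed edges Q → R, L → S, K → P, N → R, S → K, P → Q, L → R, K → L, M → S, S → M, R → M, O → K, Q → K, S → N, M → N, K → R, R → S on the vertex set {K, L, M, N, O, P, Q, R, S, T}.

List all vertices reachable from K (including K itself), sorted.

K, L, M, N, P, Q, R, S

Start at K.
Its neighbours: L, P, R.
Then their neighbours: M, Q, S.
Then next layer: N.
Nothing further is reachable.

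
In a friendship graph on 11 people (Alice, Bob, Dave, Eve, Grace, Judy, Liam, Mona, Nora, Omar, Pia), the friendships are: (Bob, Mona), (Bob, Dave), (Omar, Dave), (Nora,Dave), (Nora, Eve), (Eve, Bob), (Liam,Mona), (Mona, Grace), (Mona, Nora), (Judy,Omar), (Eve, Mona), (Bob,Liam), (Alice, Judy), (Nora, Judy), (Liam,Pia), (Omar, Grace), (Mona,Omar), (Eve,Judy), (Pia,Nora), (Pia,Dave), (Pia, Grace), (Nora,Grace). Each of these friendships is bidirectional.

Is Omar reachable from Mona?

Explore from Mona.
Distance 1: reach Bob, Eve, Grace, Liam, Nora, Omar.
Found Omar.

Yes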